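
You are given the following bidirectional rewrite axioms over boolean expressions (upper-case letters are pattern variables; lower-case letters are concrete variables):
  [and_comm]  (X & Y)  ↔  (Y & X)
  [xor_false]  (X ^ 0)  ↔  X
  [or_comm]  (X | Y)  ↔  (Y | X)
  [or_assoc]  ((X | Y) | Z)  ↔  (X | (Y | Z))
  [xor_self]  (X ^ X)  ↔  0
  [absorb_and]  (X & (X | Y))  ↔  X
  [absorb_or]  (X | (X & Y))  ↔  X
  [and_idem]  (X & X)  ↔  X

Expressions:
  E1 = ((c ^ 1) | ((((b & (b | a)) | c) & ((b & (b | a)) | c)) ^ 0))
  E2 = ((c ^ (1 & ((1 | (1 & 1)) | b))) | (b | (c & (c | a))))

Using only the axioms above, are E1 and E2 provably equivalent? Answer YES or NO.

1. [and_idem →] (((b & (b | a)) | c) & ((b & (b | a)) | c))  →  ((b & (b | a)) | c);  E1 = ((c ^ 1) | (((b & (b | a)) | c) ^ 0))
2. [xor_false →] (((b & (b | a)) | c) ^ 0)  →  ((b & (b | a)) | c);  E1 = ((c ^ 1) | ((b & (b | a)) | c))
3. [absorb_and →] (b & (b | a))  →  b;  E1 = ((c ^ 1) | (b | c))
4. [absorb_and ←] 1  →  (1 & (1 | b));  E1 = ((c ^ (1 & (1 | b))) | (b | c))
5. [absorb_and ←] c  →  (c & (c | a));  E1 = ((c ^ (1 & (1 | b))) | (b | (c & (c | a))))
6. [absorb_or ←] 1  →  (1 | (1 & 1));  this is E2

YES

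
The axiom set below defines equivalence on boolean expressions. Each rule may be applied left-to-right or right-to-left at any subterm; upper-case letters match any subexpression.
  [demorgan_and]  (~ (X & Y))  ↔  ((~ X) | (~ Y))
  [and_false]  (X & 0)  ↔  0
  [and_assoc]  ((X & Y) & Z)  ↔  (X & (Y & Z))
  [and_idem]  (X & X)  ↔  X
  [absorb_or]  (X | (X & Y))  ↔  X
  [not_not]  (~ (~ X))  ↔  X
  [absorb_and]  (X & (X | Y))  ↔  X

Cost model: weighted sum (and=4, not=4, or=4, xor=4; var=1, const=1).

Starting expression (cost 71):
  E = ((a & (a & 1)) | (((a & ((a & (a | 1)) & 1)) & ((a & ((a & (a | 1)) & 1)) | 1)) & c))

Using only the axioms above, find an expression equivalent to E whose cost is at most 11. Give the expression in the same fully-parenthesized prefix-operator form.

(1) ((a & ((a & (a | 1)) & 1)) & ((a & ((a & (a | 1)) & 1)) | 1))  =[absorb_and →]=  (a & ((a & (a | 1)) & 1))    ⊢ ((a & (a & 1)) | ((a & ((a & (a | 1)) & 1)) & c))
(2) (a & (a | 1))  =[absorb_and →]=  a    ⊢ ((a & (a & 1)) | ((a & (a & 1)) & c))
(3) ((a & (a & 1)) | ((a & (a & 1)) & c))  =[absorb_or →]=  (a & (a & 1))    ⊢ cost 11, within 11

(a & (a & 1))   [cost 11]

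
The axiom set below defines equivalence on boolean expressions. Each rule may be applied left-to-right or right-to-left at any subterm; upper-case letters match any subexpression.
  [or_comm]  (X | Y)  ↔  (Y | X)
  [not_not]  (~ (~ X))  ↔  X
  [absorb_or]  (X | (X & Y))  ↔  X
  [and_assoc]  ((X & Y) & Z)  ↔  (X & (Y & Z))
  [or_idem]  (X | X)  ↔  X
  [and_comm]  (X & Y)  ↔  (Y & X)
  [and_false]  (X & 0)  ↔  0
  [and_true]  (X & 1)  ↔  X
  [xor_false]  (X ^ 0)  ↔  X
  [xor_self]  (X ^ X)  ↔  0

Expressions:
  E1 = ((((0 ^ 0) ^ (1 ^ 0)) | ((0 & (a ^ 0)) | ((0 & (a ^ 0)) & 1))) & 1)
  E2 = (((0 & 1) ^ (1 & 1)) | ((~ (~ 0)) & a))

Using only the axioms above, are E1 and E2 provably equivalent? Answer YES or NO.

YES

1. [absorb_or →] ((0 & (a ^ 0)) | ((0 & (a ^ 0)) & 1))  →  (0 & (a ^ 0));  E1 = ((((0 ^ 0) ^ (1 ^ 0)) | (0 & (a ^ 0))) & 1)
2. [xor_false →] (a ^ 0)  →  a;  E1 = ((((0 ^ 0) ^ (1 ^ 0)) | (0 & a)) & 1)
3. [and_true →] ((((0 ^ 0) ^ (1 ^ 0)) | (0 & a)) & 1)  →  (((0 ^ 0) ^ (1 ^ 0)) | (0 & a))
4. [xor_false →] (0 ^ 0)  →  0;  E1 = ((0 ^ (1 ^ 0)) | (0 & a))
5. [xor_false →] (1 ^ 0)  →  1;  E1 = ((0 ^ 1) | (0 & a))
6. [not_not ←] 0  →  (~ (~ 0));  E1 = ((0 ^ 1) | ((~ (~ 0)) & a))
7. [and_true ←] 1  →  (1 & 1);  E1 = ((0 ^ (1 & 1)) | ((~ (~ 0)) & a))
8. [and_true ←] 0  →  (0 & 1);  this is E2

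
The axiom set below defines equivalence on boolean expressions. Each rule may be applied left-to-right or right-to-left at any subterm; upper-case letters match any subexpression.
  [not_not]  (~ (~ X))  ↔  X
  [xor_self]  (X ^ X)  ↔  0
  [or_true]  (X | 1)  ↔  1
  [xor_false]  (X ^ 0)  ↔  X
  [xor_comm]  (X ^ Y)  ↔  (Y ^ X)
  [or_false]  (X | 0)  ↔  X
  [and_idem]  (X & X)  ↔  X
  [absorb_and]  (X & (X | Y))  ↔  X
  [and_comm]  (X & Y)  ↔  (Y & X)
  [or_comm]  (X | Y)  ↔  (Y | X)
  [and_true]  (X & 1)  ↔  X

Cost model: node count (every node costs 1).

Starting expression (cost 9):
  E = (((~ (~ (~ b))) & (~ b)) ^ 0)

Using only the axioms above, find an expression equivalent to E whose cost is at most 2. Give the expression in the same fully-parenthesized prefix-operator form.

step 1: not_not (→) rewrites (~ (~ b)) into b, now (((~ b) & (~ b)) ^ 0)
step 2: and_idem (→) rewrites ((~ b) & (~ b)) into (~ b), now ((~ b) ^ 0)
step 3: xor_false (→) rewrites ((~ b) ^ 0) into (~ b), reaching cost 2 (bound 2)

(~ b)   [cost 2]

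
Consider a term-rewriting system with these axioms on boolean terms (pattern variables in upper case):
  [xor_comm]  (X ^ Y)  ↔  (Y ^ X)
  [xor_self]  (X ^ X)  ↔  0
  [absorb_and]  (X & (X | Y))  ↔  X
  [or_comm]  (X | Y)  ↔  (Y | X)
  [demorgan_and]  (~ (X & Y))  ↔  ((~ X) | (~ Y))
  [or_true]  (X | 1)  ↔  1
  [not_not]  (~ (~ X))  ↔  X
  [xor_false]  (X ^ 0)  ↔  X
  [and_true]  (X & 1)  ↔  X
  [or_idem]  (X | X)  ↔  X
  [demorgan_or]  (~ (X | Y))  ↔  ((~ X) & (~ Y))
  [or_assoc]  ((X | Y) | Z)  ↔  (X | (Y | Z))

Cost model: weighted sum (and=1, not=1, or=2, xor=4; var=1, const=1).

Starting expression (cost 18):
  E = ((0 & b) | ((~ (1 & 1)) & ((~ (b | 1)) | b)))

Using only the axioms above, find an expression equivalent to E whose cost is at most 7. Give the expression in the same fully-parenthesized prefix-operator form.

((0 & b) | (~ 1))   [cost 7]

step 1: and_true (→) rewrites (1 & 1) into 1, now ((0 & b) | ((~ 1) & ((~ (b | 1)) | b)))
step 2: or_true (→) rewrites (b | 1) into 1, now ((0 & b) | ((~ 1) & ((~ 1) | b)))
step 3: absorb_and (→) rewrites ((~ 1) & ((~ 1) | b)) into (~ 1), reaching cost 7 (bound 7)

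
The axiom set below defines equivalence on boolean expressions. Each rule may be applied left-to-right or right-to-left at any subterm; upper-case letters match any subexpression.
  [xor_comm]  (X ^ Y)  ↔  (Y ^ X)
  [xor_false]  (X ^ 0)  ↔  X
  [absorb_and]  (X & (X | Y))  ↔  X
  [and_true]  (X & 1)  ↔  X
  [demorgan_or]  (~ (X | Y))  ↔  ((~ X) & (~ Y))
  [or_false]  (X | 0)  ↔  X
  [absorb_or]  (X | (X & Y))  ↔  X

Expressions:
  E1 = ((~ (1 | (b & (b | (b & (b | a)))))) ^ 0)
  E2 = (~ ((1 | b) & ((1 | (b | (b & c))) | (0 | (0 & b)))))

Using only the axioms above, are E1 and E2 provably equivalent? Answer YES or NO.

YES

(1) ((~ (1 | (b & (b | (b & (b | a)))))) ^ 0)  =[xor_false →]=  (~ (1 | (b & (b | (b & (b | a))))))
(2) (b & (b | a))  =[absorb_and →]=  b    ⊢ (~ (1 | (b & (b | b))))
(3) (b & (b | b))  =[absorb_and →]=  b    ⊢ (~ (1 | b))
(4) (1 | b)  =[absorb_and ←]=  ((1 | b) & ((1 | b) | 0))    ⊢ (~ ((1 | b) & ((1 | b) | 0)))
(5) b  =[absorb_or ←]=  (b | (b & c))    ⊢ (~ ((1 | b) & ((1 | (b | (b & c))) | 0)))
(6) 0  =[absorb_or ←]=  (0 | (0 & b))    ⊢ E2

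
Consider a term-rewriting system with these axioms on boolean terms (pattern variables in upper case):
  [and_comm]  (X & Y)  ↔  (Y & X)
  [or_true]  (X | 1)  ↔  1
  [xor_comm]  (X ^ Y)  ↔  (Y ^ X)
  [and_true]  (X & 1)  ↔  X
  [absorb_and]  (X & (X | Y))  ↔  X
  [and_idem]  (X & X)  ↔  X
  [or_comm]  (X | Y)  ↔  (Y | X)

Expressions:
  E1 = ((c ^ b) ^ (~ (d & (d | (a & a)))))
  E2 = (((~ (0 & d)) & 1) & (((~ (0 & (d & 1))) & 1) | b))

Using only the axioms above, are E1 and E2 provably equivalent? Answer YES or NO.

The axioms are sound identities: if E1 ↔* E2 then E1 and E2 evaluate identically under any assignment.
Under a=0, b=0, c=0, d=1: E1 evaluates to 0, E2 to 1. Distinct ⇒ no rewrite sequence connects them.

NO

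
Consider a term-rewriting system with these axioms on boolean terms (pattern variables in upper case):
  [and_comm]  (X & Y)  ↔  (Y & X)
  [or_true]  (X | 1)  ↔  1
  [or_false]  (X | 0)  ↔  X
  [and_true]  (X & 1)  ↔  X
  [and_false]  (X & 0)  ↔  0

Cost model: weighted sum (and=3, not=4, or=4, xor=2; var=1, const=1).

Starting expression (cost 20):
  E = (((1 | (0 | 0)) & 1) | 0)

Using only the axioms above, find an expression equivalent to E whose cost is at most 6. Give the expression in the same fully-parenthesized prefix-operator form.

(1 | 0)   [cost 6]

1. [and_true →] ((1 | (0 | 0)) & 1)  →  (1 | (0 | 0));  E = ((1 | (0 | 0)) | 0)
2. [or_false →] (0 | 0)  →  0;  E = ((1 | 0) | 0)
3. [or_false →] ((1 | 0) | 0)  →  (1 | 0);  cost 6 ≤ 6, done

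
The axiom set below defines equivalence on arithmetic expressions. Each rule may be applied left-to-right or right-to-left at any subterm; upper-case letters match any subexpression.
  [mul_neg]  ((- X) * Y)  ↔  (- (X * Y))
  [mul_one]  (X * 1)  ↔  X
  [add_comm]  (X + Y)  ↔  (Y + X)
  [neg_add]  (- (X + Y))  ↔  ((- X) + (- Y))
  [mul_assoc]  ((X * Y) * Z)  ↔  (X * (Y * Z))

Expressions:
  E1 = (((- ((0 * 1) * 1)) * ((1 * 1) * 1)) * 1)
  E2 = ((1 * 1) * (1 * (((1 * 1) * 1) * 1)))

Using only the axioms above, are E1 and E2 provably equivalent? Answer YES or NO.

NO

All listed rules preserve value, hence provable equivalence implies equal values everywhere; look for a separating assignment.
the empty assignment (no variables occur) gives E1 ↦ 0, E2 ↦ 1; values differ ⇒ not provably equivalent.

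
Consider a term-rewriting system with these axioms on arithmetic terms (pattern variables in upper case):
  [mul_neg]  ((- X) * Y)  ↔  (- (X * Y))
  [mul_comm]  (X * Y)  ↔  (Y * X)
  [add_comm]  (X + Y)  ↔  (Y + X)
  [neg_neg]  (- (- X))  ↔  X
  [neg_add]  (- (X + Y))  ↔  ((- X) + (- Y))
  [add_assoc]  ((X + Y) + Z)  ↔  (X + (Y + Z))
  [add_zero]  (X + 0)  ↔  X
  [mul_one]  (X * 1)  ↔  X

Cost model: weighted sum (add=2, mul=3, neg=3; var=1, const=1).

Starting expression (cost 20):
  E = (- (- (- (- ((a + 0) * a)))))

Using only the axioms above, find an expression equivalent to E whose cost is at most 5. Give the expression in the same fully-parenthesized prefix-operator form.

1. [neg_neg →] (- (- (- (- ((a + 0) * a)))))  →  (- (- ((a + 0) * a)))
2. [neg_neg →] (- (- ((a + 0) * a)))  →  ((a + 0) * a)
3. [add_zero →] (a + 0)  →  a;  cost 5 ≤ 5, done

(a * a)   [cost 5]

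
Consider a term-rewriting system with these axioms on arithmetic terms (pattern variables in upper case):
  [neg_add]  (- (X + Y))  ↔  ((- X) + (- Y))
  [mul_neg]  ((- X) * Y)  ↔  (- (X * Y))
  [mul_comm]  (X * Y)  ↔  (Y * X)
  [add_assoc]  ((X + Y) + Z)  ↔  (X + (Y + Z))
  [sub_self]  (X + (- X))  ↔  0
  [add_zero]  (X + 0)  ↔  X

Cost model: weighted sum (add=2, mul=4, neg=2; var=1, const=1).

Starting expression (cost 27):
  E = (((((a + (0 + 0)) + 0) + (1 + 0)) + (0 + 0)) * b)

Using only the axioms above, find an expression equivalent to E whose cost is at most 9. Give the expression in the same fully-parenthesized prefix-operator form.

((a + 1) * b)   [cost 9]

1. [add_zero →] (0 + 0)  →  0;  E = (((((a + 0) + 0) + (1 + 0)) + (0 + 0)) * b)
2. [add_zero →] (0 + 0)  →  0;  E = (((((a + 0) + 0) + (1 + 0)) + 0) * b)
3. [add_zero →] ((((a + 0) + 0) + (1 + 0)) + 0)  →  (((a + 0) + 0) + (1 + 0));  E = ((((a + 0) + 0) + (1 + 0)) * b)
4. [add_zero →] (a + 0)  →  a;  E = (((a + 0) + (1 + 0)) * b)
5. [add_zero →] (a + 0)  →  a;  E = ((a + (1 + 0)) * b)
6. [add_zero →] (1 + 0)  →  1;  cost 9 ≤ 9, done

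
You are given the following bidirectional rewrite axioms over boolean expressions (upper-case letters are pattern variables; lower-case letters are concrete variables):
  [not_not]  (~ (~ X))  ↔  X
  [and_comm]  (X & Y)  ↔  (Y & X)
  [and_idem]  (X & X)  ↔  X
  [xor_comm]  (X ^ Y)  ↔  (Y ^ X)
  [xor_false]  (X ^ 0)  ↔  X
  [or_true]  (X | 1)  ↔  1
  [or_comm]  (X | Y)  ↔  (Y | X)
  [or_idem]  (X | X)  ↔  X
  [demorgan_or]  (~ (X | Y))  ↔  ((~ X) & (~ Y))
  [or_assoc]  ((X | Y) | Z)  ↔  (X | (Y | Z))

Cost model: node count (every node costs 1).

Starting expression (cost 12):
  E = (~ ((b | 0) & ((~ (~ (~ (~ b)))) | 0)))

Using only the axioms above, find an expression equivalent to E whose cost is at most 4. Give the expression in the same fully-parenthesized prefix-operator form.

step 1: not_not (→) rewrites (~ (~ b)) into b, now (~ ((b | 0) & ((~ (~ b)) | 0)))
step 2: not_not (→) rewrites (~ (~ b)) into b, now (~ ((b | 0) & (b | 0)))
step 3: and_idem (→) rewrites ((b | 0) & (b | 0)) into (b | 0), reaching cost 4 (bound 4)

(~ (b | 0))   [cost 4]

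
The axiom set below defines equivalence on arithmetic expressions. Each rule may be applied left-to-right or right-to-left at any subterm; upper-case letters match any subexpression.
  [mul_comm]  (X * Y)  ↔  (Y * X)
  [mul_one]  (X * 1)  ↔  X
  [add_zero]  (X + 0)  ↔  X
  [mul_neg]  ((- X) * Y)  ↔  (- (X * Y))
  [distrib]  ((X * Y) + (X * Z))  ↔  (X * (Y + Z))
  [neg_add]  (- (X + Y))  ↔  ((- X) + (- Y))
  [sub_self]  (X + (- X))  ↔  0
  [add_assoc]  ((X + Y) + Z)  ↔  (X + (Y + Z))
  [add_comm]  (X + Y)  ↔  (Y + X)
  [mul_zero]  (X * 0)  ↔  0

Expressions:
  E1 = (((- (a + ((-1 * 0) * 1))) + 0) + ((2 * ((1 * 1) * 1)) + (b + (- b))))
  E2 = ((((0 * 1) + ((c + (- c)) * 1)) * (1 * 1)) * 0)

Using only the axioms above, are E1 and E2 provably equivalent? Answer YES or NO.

Every axiom is a valid identity, so a rewrite proof would force E1 and E2 to agree under every assignment.
At a=0, b=0, c=0: E1 = 2 but E2 = 0; they differ, so no derivation exists.

NO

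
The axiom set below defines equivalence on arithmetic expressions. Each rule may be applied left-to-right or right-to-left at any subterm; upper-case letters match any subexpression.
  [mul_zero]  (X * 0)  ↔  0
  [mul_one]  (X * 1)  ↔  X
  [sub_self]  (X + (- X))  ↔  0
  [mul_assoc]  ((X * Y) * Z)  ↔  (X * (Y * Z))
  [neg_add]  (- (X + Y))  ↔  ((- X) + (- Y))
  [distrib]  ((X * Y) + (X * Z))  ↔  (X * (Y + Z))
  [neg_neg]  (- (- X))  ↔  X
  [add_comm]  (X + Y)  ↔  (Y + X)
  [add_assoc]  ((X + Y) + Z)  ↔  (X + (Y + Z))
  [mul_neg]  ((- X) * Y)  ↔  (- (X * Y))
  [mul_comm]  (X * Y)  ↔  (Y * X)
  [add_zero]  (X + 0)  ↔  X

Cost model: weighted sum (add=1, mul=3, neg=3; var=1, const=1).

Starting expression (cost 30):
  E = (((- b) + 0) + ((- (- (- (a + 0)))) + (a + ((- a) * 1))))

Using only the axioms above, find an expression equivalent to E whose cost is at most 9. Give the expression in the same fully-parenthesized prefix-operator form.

((- b) + (- a))   [cost 9]

step 1: neg_neg (→) rewrites (- (- (- (a + 0)))) into (- (a + 0)), now (((- b) + 0) + ((- (a + 0)) + (a + ((- a) * 1))))
step 2: add_zero (→) rewrites (a + 0) into a, now (((- b) + 0) + ((- a) + (a + ((- a) * 1))))
step 3: mul_one (→) rewrites ((- a) * 1) into (- a), now (((- b) + 0) + ((- a) + (a + (- a))))
step 4: sub_self (→) rewrites (a + (- a)) into 0, now (((- b) + 0) + ((- a) + 0))
step 5: add_zero (→) rewrites ((- a) + 0) into (- a), now (((- b) + 0) + (- a))
step 6: add_zero (→) rewrites ((- b) + 0) into (- b), reaching cost 9 (bound 9)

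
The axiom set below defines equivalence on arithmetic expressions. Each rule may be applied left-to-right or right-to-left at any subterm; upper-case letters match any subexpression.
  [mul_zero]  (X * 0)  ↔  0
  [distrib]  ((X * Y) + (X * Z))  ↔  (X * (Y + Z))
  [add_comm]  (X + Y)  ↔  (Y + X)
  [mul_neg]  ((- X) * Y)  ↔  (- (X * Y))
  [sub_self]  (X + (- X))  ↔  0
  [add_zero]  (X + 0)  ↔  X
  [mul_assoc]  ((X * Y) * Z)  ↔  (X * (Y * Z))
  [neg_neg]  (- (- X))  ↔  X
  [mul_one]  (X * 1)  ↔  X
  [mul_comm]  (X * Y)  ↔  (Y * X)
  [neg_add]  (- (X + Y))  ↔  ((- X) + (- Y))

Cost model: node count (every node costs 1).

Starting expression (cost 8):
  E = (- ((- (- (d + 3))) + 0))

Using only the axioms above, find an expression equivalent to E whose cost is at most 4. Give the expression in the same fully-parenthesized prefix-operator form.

1. [add_zero →] ((- (- (d + 3))) + 0)  →  (- (- (d + 3)));  E = (- (- (- (d + 3))))
2. [add_comm →] (d + 3)  →  (3 + d);  E = (- (- (- (3 + d))))
3. [neg_neg →] (- (- (- (3 + d))))  →  (- (3 + d));  cost 4 ≤ 4, done

(- (3 + d))   [cost 4]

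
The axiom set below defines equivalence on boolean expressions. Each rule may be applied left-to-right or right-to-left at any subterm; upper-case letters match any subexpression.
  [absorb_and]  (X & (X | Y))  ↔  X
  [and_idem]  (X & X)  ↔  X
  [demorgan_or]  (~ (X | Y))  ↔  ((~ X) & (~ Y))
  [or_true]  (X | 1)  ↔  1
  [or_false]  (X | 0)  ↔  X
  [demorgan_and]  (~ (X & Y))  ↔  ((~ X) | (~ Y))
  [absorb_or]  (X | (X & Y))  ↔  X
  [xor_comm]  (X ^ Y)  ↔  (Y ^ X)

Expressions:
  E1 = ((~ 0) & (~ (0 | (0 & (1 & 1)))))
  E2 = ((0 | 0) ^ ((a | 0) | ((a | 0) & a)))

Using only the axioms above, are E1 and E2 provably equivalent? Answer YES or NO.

NO

All listed rules preserve value, hence provable equivalence implies equal values everywhere; look for a separating assignment.
a=0 gives E1 ↦ 1, E2 ↦ 0; values differ ⇒ not provably equivalent.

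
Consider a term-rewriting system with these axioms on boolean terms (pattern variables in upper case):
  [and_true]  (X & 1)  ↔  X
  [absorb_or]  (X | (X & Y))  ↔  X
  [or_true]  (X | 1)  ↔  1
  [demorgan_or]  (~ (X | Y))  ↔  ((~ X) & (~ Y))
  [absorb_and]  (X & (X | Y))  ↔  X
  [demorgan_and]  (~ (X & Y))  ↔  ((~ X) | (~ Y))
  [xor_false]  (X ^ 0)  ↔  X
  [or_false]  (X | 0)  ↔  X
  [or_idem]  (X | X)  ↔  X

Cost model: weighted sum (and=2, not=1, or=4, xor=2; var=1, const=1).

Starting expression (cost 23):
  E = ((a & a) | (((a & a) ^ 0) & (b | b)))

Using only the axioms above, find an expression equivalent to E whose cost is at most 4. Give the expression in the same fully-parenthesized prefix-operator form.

step 1: xor_false (→) rewrites ((a & a) ^ 0) into (a & a), now ((a & a) | ((a & a) & (b | b)))
step 2: or_idem (→) rewrites (b | b) into b, now ((a & a) | ((a & a) & b))
step 3: absorb_or (→) rewrites ((a & a) | ((a & a) & b)) into (a & a), reaching cost 4 (bound 4)

(a & a)   [cost 4]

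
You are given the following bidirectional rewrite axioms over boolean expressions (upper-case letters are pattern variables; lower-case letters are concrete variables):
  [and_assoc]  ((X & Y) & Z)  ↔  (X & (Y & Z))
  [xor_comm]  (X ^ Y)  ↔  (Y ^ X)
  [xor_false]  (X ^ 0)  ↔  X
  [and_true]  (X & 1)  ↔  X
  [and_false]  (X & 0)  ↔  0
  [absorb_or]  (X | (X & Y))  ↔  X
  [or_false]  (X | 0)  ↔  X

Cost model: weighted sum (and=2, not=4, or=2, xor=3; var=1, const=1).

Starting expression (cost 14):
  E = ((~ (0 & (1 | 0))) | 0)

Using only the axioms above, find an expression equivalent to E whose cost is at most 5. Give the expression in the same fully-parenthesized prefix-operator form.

1. [or_false →] (1 | 0)  →  1;  E = ((~ (0 & 1)) | 0)
2. [or_false →] ((~ (0 & 1)) | 0)  →  (~ (0 & 1))
3. [and_true →] (0 & 1)  →  0;  cost 5 ≤ 5, done

(~ 0)   [cost 5]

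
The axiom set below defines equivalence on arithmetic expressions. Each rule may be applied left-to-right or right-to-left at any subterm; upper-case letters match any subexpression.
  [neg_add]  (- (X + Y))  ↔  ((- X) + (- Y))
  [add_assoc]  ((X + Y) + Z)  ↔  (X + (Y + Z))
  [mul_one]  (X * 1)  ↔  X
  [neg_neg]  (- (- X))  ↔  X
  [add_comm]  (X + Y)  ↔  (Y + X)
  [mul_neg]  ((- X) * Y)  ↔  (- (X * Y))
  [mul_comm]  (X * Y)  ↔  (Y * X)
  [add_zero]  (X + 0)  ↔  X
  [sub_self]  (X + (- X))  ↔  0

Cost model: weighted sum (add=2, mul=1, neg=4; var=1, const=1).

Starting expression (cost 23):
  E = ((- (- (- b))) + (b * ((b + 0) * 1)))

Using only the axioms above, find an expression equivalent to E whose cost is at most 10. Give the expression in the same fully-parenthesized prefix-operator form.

((- b) + (b * b))   [cost 10]

step 1: mul_one (→) rewrites ((b + 0) * 1) into (b + 0), now ((- (- (- b))) + (b * (b + 0)))
step 2: neg_neg (→) rewrites (- (- (- b))) into (- b), now ((- b) + (b * (b + 0)))
step 3: add_zero (→) rewrites (b + 0) into b, reaching cost 10 (bound 10)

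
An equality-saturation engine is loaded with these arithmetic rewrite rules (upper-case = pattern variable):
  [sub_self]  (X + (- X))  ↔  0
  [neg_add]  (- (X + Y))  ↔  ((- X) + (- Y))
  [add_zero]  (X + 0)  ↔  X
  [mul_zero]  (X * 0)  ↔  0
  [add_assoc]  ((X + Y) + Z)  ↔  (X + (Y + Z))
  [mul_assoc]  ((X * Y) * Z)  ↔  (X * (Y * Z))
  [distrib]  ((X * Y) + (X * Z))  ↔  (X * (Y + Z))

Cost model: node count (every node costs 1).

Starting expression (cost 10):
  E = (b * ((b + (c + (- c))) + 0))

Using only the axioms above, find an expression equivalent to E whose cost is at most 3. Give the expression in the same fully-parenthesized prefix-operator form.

step 1: sub_self (→) rewrites (c + (- c)) into 0, now (b * ((b + 0) + 0))
step 2: add_zero (→) rewrites (b + 0) into b, now (b * (b + 0))
step 3: add_zero (→) rewrites (b + 0) into b, reaching cost 3 (bound 3)

(b * b)   [cost 3]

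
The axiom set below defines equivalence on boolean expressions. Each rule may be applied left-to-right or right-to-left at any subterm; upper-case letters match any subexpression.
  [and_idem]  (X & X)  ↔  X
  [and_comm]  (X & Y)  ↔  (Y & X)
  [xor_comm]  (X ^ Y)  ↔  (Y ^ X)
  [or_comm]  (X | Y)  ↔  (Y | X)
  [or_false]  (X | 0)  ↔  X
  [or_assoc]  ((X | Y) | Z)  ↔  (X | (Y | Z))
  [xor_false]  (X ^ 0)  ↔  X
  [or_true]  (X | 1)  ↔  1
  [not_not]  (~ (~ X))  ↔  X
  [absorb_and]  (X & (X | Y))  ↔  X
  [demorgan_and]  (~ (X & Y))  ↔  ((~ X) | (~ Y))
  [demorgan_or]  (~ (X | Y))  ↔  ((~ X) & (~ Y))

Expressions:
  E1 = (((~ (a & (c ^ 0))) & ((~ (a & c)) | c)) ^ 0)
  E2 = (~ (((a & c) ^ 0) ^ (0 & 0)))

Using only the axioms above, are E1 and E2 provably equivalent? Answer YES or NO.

YES

(1) (c ^ 0)  =[xor_false →]=  c    ⊢ (((~ (a & c)) & ((~ (a & c)) | c)) ^ 0)
(2) ((~ (a & c)) & ((~ (a & c)) | c))  =[absorb_and →]=  (~ (a & c))    ⊢ ((~ (a & c)) ^ 0)
(3) ((~ (a & c)) ^ 0)  =[xor_false →]=  (~ (a & c))
(4) (a & c)  =[xor_false ←]=  ((a & c) ^ 0)    ⊢ (~ ((a & c) ^ 0))
(5) (a & c)  =[xor_false ←]=  ((a & c) ^ 0)    ⊢ (~ (((a & c) ^ 0) ^ 0))
(6) 0  =[and_idem ←]=  (0 & 0)    ⊢ E2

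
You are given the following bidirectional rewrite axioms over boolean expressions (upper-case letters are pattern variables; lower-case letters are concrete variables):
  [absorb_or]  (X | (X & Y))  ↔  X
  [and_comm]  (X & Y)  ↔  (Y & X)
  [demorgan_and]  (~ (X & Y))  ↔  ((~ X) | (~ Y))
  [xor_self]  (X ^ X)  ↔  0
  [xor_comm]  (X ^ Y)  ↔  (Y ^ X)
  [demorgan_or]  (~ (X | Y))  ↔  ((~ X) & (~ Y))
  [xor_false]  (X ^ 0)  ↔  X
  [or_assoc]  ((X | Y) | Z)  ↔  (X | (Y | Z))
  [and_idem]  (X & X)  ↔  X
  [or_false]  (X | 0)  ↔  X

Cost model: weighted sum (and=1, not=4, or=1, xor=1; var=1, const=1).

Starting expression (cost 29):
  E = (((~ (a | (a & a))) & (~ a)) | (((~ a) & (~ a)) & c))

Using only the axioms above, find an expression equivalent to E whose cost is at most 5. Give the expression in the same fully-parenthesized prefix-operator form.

1. [absorb_or →] (a | (a & a))  →  a;  E = (((~ a) & (~ a)) | (((~ a) & (~ a)) & c))
2. [absorb_or →] (((~ a) & (~ a)) | (((~ a) & (~ a)) & c))  →  ((~ a) & (~ a))
3. [and_idem →] ((~ a) & (~ a))  →  (~ a);  cost 5 ≤ 5, done

(~ a)   [cost 5]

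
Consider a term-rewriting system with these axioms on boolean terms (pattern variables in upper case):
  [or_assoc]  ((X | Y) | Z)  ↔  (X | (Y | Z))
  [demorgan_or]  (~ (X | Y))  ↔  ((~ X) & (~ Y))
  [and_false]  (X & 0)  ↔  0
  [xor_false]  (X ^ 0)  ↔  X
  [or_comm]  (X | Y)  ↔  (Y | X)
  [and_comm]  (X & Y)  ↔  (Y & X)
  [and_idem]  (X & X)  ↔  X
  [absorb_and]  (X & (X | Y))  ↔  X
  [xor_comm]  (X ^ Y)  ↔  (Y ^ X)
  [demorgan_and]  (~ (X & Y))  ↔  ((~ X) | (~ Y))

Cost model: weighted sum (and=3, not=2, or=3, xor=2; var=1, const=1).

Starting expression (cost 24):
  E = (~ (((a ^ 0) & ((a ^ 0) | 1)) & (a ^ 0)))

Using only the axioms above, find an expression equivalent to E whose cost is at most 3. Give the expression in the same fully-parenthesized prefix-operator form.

(~ a)   [cost 3]

1. [absorb_and →] ((a ^ 0) & ((a ^ 0) | 1))  →  (a ^ 0);  E = (~ ((a ^ 0) & (a ^ 0)))
2. [and_idem →] ((a ^ 0) & (a ^ 0))  →  (a ^ 0);  E = (~ (a ^ 0))
3. [xor_false →] (a ^ 0)  →  a;  cost 3 ≤ 3, done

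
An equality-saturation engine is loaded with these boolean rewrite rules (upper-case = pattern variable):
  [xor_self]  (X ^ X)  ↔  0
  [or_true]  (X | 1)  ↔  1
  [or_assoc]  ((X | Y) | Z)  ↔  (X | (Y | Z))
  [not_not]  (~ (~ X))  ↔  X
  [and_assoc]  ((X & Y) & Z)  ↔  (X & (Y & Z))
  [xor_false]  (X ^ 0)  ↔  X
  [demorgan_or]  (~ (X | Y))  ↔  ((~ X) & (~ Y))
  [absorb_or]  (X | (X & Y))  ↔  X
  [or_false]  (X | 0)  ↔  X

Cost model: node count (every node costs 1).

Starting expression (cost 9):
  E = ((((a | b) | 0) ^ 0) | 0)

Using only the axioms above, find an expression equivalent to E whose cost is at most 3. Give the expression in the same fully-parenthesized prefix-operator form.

step 1: xor_false (→) rewrites (((a | b) | 0) ^ 0) into ((a | b) | 0), now (((a | b) | 0) | 0)
step 2: or_false (→) rewrites ((a | b) | 0) into (a | b), now ((a | b) | 0)
step 3: or_assoc (→) rewrites ((a | b) | 0) into (a | (b | 0))
step 4: or_false (→) rewrites (b | 0) into b, reaching cost 3 (bound 3)

(a | b)   [cost 3]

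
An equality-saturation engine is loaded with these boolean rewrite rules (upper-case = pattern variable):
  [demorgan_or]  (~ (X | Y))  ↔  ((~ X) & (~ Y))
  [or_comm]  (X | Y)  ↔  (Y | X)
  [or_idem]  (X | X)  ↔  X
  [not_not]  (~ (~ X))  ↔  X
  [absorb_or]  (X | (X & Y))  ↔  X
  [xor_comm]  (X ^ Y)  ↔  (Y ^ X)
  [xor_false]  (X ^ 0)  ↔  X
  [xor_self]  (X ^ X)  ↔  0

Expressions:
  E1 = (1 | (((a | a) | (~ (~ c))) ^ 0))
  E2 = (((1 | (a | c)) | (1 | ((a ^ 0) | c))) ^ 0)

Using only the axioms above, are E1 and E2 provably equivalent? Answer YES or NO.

YES

1. [or_idem →] (a | a)  →  a;  E1 = (1 | ((a | (~ (~ c))) ^ 0))
2. [not_not →] (~ (~ c))  →  c;  E1 = (1 | ((a | c) ^ 0))
3. [xor_false →] ((a | c) ^ 0)  →  (a | c);  E1 = (1 | (a | c))
4. [xor_false ←] (1 | (a | c))  →  ((1 | (a | c)) ^ 0)
5. [or_idem ←] (1 | (a | c))  →  ((1 | (a | c)) | (1 | (a | c)));  E1 = (((1 | (a | c)) | (1 | (a | c))) ^ 0)
6. [xor_false ←] a  →  (a ^ 0);  this is E2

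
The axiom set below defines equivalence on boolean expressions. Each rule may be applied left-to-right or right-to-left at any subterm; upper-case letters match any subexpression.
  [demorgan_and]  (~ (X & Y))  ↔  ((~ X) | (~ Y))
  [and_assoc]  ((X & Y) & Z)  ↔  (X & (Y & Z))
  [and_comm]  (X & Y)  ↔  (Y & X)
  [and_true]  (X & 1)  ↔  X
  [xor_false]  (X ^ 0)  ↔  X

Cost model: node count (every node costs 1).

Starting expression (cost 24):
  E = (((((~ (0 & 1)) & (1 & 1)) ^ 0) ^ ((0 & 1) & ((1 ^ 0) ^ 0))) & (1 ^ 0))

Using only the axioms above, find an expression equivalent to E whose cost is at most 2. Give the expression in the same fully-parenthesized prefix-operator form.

step 1: xor_false (→) rewrites (((~ (0 & 1)) & (1 & 1)) ^ 0) into ((~ (0 & 1)) & (1 & 1)), now ((((~ (0 & 1)) & (1 & 1)) ^ ((0 & 1) & ((1 ^ 0) ^ 0))) & (1 ^ 0))
step 2: xor_false (→) rewrites (1 ^ 0) into 1, now ((((~ (0 & 1)) & (1 & 1)) ^ ((0 & 1) & (1 ^ 0))) & (1 ^ 0))
step 3: xor_false (→) rewrites (1 ^ 0) into 1, now ((((~ (0 & 1)) & (1 & 1)) ^ ((0 & 1) & 1)) & (1 ^ 0))
step 4: and_true (→) rewrites ((0 & 1) & 1) into (0 & 1), now ((((~ (0 & 1)) & (1 & 1)) ^ (0 & 1)) & (1 ^ 0))
step 5: and_true (→) rewrites (1 & 1) into 1, now ((((~ (0 & 1)) & 1) ^ (0 & 1)) & (1 ^ 0))
step 6: and_true (→) rewrites (0 & 1) into 0, now ((((~ (0 & 1)) & 1) ^ 0) & (1 ^ 0))
step 7: and_true (→) rewrites ((~ (0 & 1)) & 1) into (~ (0 & 1)), now (((~ (0 & 1)) ^ 0) & (1 ^ 0))
step 8: xor_false (→) rewrites (1 ^ 0) into 1, now (((~ (0 & 1)) ^ 0) & 1)
step 9: xor_false (→) rewrites ((~ (0 & 1)) ^ 0) into (~ (0 & 1)), now ((~ (0 & 1)) & 1)
step 10: and_true (→) rewrites (0 & 1) into 0, now ((~ 0) & 1)
step 11: and_true (→) rewrites ((~ 0) & 1) into (~ 0), reaching cost 2 (bound 2)

(~ 0)   [cost 2]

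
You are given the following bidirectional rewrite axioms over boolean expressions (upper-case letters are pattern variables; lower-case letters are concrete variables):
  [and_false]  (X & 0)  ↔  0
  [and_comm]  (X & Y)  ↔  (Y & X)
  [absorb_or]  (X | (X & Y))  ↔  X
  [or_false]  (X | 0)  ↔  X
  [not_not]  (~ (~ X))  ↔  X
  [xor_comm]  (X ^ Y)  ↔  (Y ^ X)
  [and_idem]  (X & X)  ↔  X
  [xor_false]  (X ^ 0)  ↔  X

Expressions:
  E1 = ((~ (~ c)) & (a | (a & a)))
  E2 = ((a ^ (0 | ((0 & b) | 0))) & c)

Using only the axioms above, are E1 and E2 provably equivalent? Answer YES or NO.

YES

1. [absorb_or →] (a | (a & a))  →  a;  E1 = ((~ (~ c)) & a)
2. [not_not →] (~ (~ c))  →  c;  E1 = (c & a)
3. [and_comm →] (c & a)  →  (a & c)
4. [xor_false ←] a  →  (a ^ 0);  E1 = ((a ^ 0) & c)
5. [absorb_or ←] 0  →  (0 | (0 & b));  E1 = ((a ^ (0 | (0 & b))) & c)
6. [or_false ←] (0 & b)  →  ((0 & b) | 0);  this is E2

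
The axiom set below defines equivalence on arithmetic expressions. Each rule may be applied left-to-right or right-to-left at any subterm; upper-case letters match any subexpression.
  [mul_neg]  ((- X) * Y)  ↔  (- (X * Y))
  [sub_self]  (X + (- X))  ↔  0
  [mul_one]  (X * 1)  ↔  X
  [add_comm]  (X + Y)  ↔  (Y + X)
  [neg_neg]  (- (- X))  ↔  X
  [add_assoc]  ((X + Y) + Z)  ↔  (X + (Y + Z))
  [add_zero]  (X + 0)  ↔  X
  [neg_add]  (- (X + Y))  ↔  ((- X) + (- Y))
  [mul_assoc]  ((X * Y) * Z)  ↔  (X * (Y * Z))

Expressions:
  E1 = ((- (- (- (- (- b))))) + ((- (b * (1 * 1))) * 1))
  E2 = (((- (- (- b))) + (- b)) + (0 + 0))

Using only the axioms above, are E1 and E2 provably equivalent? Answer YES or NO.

YES

1. [neg_neg →] (- (- (- (- b))))  →  (- (- b));  E1 = ((- (- (- b))) + ((- (b * (1 * 1))) * 1))
2. [mul_one →] (1 * 1)  →  1;  E1 = ((- (- (- b))) + ((- (b * 1)) * 1))
3. [mul_one →] (b * 1)  →  b;  E1 = ((- (- (- b))) + ((- b) * 1))
4. [mul_one →] ((- b) * 1)  →  (- b);  E1 = ((- (- (- b))) + (- b))
5. [add_zero ←] ((- (- (- b))) + (- b))  →  (((- (- (- b))) + (- b)) + 0)
6. [add_zero ←] 0  →  (0 + 0);  this is E2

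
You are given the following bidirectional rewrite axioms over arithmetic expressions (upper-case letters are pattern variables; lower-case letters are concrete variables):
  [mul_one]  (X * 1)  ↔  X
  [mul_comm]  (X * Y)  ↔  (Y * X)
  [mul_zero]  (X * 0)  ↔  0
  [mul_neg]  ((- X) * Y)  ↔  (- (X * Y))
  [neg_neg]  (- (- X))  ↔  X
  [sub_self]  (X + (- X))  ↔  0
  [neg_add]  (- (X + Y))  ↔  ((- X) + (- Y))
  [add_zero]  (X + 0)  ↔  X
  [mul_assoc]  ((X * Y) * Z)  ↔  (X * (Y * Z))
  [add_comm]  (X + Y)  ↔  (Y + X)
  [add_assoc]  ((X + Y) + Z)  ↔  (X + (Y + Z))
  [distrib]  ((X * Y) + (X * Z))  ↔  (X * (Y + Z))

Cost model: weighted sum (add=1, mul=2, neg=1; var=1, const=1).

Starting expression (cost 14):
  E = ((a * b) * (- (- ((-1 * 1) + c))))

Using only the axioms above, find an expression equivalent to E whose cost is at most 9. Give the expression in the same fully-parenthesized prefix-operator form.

1. [neg_neg →] (- (- ((-1 * 1) + c)))  →  ((-1 * 1) + c);  E = ((a * b) * ((-1 * 1) + c))
2. [mul_one →] (-1 * 1)  →  -1;  cost 9 ≤ 9, done

((a * b) * (-1 + c))   [cost 9]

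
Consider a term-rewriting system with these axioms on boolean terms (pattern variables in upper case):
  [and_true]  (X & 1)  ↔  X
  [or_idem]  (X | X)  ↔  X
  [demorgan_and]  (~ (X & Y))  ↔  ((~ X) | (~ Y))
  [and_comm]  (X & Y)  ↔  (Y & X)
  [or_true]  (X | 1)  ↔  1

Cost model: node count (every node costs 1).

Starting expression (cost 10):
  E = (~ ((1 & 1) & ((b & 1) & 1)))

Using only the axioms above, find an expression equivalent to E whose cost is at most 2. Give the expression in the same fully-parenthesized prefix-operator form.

(~ b)   [cost 2]

1. [and_true →] (b & 1)  →  b;  E = (~ ((1 & 1) & (b & 1)))
2. [and_true →] (1 & 1)  →  1;  E = (~ (1 & (b & 1)))
3. [and_true →] (b & 1)  →  b;  E = (~ (1 & b))
4. [and_comm →] (1 & b)  →  (b & 1);  E = (~ (b & 1))
5. [and_true →] (b & 1)  →  b;  cost 2 ≤ 2, done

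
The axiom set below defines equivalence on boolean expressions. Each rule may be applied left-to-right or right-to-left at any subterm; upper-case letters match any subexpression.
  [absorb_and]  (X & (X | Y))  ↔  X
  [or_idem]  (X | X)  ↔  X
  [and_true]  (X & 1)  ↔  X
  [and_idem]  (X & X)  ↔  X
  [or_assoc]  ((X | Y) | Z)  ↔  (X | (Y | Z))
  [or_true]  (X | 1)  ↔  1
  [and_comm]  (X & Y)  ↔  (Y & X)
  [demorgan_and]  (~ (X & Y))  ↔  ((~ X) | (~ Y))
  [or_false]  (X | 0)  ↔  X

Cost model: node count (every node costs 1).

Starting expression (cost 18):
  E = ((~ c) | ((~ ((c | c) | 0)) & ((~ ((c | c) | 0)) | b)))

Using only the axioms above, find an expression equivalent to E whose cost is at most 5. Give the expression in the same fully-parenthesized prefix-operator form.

((~ c) | (~ c))   [cost 5]

(1) ((~ ((c | c) | 0)) & ((~ ((c | c) | 0)) | b))  =[absorb_and →]=  (~ ((c | c) | 0))    ⊢ ((~ c) | (~ ((c | c) | 0)))
(2) (c | c)  =[or_idem →]=  c    ⊢ ((~ c) | (~ (c | 0)))
(3) (c | 0)  =[or_false →]=  c    ⊢ cost 5, within 5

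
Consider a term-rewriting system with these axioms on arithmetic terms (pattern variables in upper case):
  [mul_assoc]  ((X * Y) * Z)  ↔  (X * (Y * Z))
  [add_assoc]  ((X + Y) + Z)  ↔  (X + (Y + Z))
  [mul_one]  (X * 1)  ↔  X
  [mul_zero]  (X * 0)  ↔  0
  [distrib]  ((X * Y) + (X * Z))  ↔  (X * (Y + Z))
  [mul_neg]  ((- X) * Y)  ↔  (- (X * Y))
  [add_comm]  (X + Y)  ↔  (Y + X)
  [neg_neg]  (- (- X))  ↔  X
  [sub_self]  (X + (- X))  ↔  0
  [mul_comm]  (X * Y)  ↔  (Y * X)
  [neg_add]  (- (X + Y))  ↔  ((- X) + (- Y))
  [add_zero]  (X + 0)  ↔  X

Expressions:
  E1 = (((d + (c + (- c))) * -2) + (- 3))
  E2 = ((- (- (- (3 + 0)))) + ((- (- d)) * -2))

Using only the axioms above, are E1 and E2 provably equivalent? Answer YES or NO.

YES

1. [sub_self →] (c + (- c))  →  0;  E1 = (((d + 0) * -2) + (- 3))
2. [add_comm →] (((d + 0) * -2) + (- 3))  →  ((- 3) + ((d + 0) * -2))
3. [add_zero →] (d + 0)  →  d;  E1 = ((- 3) + (d * -2))
4. [add_zero ←] 3  →  (3 + 0);  E1 = ((- (3 + 0)) + (d * -2))
5. [neg_neg ←] d  →  (- (- d));  E1 = ((- (3 + 0)) + ((- (- d)) * -2))
6. [neg_neg ←] (- (3 + 0))  →  (- (- (- (3 + 0))));  this is E2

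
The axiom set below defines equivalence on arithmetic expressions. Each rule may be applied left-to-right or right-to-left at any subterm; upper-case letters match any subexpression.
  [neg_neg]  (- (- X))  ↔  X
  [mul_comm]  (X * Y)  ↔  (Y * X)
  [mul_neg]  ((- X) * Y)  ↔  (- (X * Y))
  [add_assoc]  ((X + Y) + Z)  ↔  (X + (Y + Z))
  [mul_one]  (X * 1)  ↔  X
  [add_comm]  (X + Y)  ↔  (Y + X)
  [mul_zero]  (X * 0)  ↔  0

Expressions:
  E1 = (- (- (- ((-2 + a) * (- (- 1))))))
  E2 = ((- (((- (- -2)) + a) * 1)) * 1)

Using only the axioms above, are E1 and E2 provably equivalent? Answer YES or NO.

(1) (- (- 1))  =[neg_neg →]=  1    ⊢ (- (- (- ((-2 + a) * 1))))
(2) ((-2 + a) * 1)  =[mul_one →]=  (-2 + a)    ⊢ (- (- (- (-2 + a))))
(3) (- (- (- (-2 + a))))  =[neg_neg →]=  (- (-2 + a))
(4) (- (-2 + a))  =[mul_one ←]=  ((- (-2 + a)) * 1)
(5) -2  =[neg_neg ←]=  (- (- -2))    ⊢ ((- ((- (- -2)) + a)) * 1)
(6) ((- (- -2)) + a)  =[mul_one ←]=  (((- (- -2)) + a) * 1)    ⊢ E2

YES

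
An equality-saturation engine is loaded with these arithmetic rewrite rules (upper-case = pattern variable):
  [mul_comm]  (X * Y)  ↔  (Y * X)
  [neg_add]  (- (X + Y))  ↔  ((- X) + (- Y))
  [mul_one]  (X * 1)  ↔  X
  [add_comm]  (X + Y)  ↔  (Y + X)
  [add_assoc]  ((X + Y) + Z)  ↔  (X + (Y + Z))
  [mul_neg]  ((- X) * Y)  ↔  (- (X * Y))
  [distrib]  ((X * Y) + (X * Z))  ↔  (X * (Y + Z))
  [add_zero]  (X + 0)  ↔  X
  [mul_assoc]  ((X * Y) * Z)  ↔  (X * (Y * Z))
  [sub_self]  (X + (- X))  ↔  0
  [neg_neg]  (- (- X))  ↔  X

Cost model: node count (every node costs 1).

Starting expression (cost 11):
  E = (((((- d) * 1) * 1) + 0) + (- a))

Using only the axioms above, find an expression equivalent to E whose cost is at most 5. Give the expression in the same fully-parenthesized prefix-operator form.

((- d) + (- a))   [cost 5]

1. [mul_one →] ((- d) * 1)  →  (- d);  E = ((((- d) * 1) + 0) + (- a))
2. [mul_one →] ((- d) * 1)  →  (- d);  E = (((- d) + 0) + (- a))
3. [add_zero →] ((- d) + 0)  →  (- d);  cost 5 ≤ 5, done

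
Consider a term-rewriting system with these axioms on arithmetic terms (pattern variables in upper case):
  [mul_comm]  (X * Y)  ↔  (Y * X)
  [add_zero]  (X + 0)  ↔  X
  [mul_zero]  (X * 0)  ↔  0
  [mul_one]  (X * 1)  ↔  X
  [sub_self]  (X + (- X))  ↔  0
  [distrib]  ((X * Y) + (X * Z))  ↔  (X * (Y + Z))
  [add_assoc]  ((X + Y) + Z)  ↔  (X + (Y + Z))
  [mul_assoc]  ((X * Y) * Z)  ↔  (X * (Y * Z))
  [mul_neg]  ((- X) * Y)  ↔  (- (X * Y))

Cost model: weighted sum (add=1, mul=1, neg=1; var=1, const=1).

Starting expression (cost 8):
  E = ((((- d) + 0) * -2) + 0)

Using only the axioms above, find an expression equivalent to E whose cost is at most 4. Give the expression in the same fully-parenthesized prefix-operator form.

step 1: add_zero (→) rewrites ((- d) + 0) into (- d), now (((- d) * -2) + 0)
step 2: mul_neg (→) rewrites ((- d) * -2) into (- (d * -2)), now ((- (d * -2)) + 0)
step 3: add_zero (→) rewrites ((- (d * -2)) + 0) into (- (d * -2)), reaching cost 4 (bound 4)

(- (d * -2))   [cost 4]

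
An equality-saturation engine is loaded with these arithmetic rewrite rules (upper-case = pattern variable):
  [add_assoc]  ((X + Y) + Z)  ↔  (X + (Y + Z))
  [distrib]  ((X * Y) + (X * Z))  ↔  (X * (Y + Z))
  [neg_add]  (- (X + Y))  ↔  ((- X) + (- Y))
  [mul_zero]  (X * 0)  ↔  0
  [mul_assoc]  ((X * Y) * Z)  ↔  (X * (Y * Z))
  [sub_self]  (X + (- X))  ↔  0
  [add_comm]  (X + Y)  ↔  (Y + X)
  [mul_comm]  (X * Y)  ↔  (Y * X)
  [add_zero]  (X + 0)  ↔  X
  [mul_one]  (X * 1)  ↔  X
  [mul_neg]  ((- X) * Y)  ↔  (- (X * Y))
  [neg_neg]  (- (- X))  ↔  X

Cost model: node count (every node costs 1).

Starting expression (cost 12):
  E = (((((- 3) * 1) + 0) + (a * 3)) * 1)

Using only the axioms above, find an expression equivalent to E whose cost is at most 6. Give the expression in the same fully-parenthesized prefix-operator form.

((- 3) + (a * 3))   [cost 6]

step 1: add_zero (→) rewrites (((- 3) * 1) + 0) into ((- 3) * 1), now ((((- 3) * 1) + (a * 3)) * 1)
step 2: mul_one (→) rewrites ((((- 3) * 1) + (a * 3)) * 1) into (((- 3) * 1) + (a * 3))
step 3: mul_one (→) rewrites ((- 3) * 1) into (- 3), reaching cost 6 (bound 6)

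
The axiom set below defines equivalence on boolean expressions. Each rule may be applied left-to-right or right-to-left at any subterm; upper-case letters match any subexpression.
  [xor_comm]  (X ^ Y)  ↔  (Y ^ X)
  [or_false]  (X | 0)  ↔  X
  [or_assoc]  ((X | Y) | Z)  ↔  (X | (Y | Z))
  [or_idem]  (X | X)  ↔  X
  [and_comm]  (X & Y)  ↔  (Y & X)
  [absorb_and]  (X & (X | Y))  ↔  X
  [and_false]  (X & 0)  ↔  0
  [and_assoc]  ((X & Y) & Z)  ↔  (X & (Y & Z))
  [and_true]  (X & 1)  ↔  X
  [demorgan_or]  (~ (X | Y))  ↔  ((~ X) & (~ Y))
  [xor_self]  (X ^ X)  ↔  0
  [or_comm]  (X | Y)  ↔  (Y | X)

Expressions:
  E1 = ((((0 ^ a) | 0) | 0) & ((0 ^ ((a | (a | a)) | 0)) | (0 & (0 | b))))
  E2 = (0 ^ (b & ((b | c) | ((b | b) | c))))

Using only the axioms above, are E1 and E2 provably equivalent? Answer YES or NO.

All listed rules preserve value, hence provable equivalence implies equal values everywhere; look for a separating assignment.
a=0, b=1, c=0 gives E1 ↦ 0, E2 ↦ 1; values differ ⇒ not provably equivalent.

NO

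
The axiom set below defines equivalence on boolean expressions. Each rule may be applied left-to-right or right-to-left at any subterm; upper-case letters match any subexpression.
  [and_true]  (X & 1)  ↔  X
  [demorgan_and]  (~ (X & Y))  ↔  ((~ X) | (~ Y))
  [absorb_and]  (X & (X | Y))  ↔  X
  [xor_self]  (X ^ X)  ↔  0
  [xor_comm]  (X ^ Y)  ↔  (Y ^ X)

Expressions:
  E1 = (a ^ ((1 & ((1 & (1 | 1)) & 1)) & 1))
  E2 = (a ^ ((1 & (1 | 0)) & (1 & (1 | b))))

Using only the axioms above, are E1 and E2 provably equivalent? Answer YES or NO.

(1) ((1 & (1 | 1)) & 1)  =[and_true →]=  (1 & (1 | 1))    ⊢ (a ^ ((1 & (1 & (1 | 1))) & 1))
(2) (1 & (1 | 1))  =[absorb_and →]=  1    ⊢ (a ^ ((1 & 1) & 1))
(3) (1 & 1)  =[and_true →]=  1    ⊢ (a ^ (1 & 1))
(4) 1  =[absorb_and ←]=  (1 & (1 | 0))    ⊢ (a ^ ((1 & (1 | 0)) & 1))
(5) 1  =[absorb_and ←]=  (1 & (1 | b))    ⊢ E2

YES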